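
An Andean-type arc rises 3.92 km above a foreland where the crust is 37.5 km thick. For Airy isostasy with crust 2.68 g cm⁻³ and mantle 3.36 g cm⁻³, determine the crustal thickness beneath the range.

Root depth r = h ρ_c / (ρ_m − ρ_c) = 3.92 km × 2.68 / 0.68 = 15.45 km.
Total thickness = T + h + r = 37.5 km + 3.92 km + 15.45 km = 56.9 km.

56.9 km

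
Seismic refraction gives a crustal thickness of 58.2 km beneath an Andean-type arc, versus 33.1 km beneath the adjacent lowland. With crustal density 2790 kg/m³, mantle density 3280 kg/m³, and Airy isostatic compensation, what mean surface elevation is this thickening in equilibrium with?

Excess crust Δ = 58.2 km − 33.1 km = 25.1 km, split between elevation h and root r with h + r = Δ.
Airy balance ρ_c h = (ρ_m − ρ_c) r gives r = h ρ_c/(ρ_m − ρ_c), so h (1 + ρ_c/(ρ_m − ρ_c)) = Δ, i.e. h = Δ (ρ_m − ρ_c)/ρ_m.
h = 25.1 km × 490/3280 = 3.75 km.

3.75 km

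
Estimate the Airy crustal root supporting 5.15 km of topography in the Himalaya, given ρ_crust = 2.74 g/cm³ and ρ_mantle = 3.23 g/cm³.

28.8 km

Equating mass per unit area of the two columns: the weight of the topography is balanced by the buoyancy of the root, ρ_c h = (ρ_m − ρ_c) r.
r = h · ρ_c / (ρ_m − ρ_c) = 5.15 km × 2.74 / (3.23 − 2.74) = 28.8 km.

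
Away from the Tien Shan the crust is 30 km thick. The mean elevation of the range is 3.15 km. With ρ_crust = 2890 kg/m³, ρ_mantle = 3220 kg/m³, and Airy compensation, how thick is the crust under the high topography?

60.7 km

Root depth r = h ρ_c / (ρ_m − ρ_c) = 3.15 km × 2890 / 330 = 27.59 km.
Total thickness = T + h + r = 30 km + 3.15 km + 27.59 km = 60.7 km.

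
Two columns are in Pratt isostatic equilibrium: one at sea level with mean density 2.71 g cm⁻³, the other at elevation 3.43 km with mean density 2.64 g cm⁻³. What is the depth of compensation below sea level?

129 km

ρ_ref D = ρ (D + h) → D (ρ_ref − ρ) = ρ h.
D = ρ h/(ρ_ref − ρ) = 2.64 × 3.43 km/(2.71 − 2.64) = 129 km.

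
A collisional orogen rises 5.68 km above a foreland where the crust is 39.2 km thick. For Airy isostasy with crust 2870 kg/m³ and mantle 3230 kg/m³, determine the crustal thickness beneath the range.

Root depth r = h ρ_c / (ρ_m − ρ_c) = 5.68 km × 2870 / 360 = 45.28 km.
Total thickness = T + h + r = 39.2 km + 5.68 km + 45.28 km = 90.2 km.

90.2 km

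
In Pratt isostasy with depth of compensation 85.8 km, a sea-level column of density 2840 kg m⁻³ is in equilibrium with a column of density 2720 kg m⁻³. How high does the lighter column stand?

ρ_ref D = ρ (D + h) → h = D (ρ_ref − ρ)/ρ.
h = 85.8 km × (2840 − 2720)/2720 = 3.79 km.

3.79 km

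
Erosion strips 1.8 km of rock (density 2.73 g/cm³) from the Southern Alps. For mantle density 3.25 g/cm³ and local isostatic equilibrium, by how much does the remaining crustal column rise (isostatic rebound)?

1.51 km

Unloading: uplift u = e ρ_c/ρ_m = 1.8 km × 2.73/3.25 = 1.51 km.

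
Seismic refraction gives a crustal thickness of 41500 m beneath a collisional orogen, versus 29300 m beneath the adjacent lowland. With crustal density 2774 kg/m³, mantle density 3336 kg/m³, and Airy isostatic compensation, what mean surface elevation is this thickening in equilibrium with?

2060 m

Excess crust Δ = 41500 m − 29300 m = 12200 m, split between elevation h and root r with h + r = Δ.
Airy balance ρ_c h = (ρ_m − ρ_c) r gives r = h ρ_c/(ρ_m − ρ_c), so h (1 + ρ_c/(ρ_m − ρ_c)) = Δ, i.e. h = Δ (ρ_m − ρ_c)/ρ_m.
h = 12200 m × 562/3336 = 2060 m.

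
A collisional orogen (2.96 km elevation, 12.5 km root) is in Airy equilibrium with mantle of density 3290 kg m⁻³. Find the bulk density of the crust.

ρ_c h = (ρ_m − ρ_c) r → ρ_c (h + r) = ρ_m r → ρ_c = ρ_m r / (h + r).
ρ_c = 3290 × 12.5 km / (2.96 km + 12.5 km) = 2660 kg m⁻³.

2660 kg m⁻³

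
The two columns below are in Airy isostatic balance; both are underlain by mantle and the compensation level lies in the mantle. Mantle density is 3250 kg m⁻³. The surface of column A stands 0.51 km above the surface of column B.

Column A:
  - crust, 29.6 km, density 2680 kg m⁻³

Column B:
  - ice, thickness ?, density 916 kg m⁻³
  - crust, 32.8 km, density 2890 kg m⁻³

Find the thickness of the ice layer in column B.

1.46 km

Take the compensation level at the base of the deeper column (depth z_c below the surface of column A) and equate Σ ρ_i t_i down to z_c; mantle fills any gap and the z_c terms cancel.
Column A: 29.6×2680 + (z_c − 29.6)×3250
Column B: 0.51×0 + x×916 + 32.8×2890 + (z_c − 0.51 − 32.8 − x)×3250
The z_c×3250 term appears on both sides and cancels. Collect the known terms of each column as K = Σ(ρt)_known − 3250 × (depth of known layers): K_A = 79328 − 3250×29.6 = −16872; K_B = 94792 − 3250×(0.51 + 32.8) = −13465.5.
Balance: K_A = K_B − x×(3250 − 916), so x = (K_B − K_A)/(3250 − 916) = 3406.5/2334 = 1.46 km.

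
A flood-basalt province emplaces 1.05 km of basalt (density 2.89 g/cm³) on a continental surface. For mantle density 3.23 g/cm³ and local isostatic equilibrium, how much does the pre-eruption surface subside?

Subaerial loading: s = t ρ_load / ρ_m.
s = 1.05 km × 2.89/3.23 = 0.939 km.

0.939 km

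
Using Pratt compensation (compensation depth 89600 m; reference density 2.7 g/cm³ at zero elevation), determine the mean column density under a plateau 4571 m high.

2.57 g/cm³

Pratt balance: ρ_ref D = ρ (D + h).
ρ = ρ_ref D/(D + h) = 2.7 × 89600 m/(89600 m + 4571 m) = 2.57 g/cm³.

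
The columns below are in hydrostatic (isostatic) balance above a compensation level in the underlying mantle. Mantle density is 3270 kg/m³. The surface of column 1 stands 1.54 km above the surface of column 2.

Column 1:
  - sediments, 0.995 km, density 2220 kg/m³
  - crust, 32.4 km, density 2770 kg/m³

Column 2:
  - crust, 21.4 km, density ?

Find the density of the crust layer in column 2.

2700 kg/m³

Take the compensation level at the base of the deeper column (depth z_c below the surface of column 1) and equate Σ ρ_i t_i down to z_c; mantle fills any gap and the z_c terms cancel.
Column 1: 0.995×2220 + 32.4×2770 + (z_c − 33.395)×3270
Column 2: 1.54×0 + 21.4×ρ + (z_c − 1.54 − 21.4)×3270
The z_c×3270 term appears on both sides and cancels. Collect the known terms of each column as K = Σ(ρt)_known − 3270 × (depth of known layers): K_1 = 91956.9 − 3270×33.395 = −17244.75; K_2 = 0 − 3270×(1.54 + 21.4) = −75013.8.
Balance: K_1 = K_2 + 21.4×ρ, so ρ = (K_1 − K_2)/21.4 = 57769.1/21.4 = 2700 kg/m³.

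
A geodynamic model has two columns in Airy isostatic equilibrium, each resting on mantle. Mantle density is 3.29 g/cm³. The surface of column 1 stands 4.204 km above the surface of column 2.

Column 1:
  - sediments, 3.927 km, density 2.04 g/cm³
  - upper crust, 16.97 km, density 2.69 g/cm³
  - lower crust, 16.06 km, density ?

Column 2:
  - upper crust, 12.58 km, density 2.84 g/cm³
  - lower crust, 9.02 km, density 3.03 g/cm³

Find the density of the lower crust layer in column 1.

Take the compensation level at the base of the deeper column (depth z_c below the surface of column 1) and equate Σ ρ_i t_i down to z_c; mantle fills any gap and the z_c terms cancel.
Column 1: 3.927×2.04 + 16.97×2.69 + 16.06×ρ + (z_c − 36.957)×3.29
Column 2: 4.204×0 + 12.58×2.84 + 9.02×3.03 + (z_c − 4.204 − 21.6)×3.29
The z_c×3.29 term appears on both sides and cancels. Collect the known terms of each column as K = Σ(ρt)_known − 3.29 × (depth of known layers): K_1 = 53.66038 − 3.29×36.957 = −67.92815; K_2 = 63.0578 − 3.29×(4.204 + 21.6) = −21.83736.
Balance: K_1 + 16.06×ρ = K_2, so ρ = (K_2 − K_1)/16.06 = 46.0908/16.06 = 2.87 g/cm³.

2.87 g/cm³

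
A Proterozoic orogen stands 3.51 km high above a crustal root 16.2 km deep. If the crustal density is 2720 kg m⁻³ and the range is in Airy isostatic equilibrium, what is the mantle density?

Airy balance: ρ_c h = (ρ_m − ρ_c) r → ρ_m = ρ_c (1 + h/r).
ρ_m = 2720 × (1 + 3.51 km/16.2 km) = 3310 kg m⁻³.

3310 kg m⁻³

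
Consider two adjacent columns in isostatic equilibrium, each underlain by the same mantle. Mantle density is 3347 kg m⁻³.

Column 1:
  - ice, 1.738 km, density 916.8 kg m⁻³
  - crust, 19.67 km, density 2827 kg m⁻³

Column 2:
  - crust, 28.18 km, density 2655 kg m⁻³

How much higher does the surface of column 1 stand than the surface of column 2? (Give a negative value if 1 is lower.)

For any compensation level in the mantle, the mantle terms cancel and isostasy reduces to e = (Σt_1 − Σt_2) − (Σ(ρt)_1 − Σ(ρt)_2) / ρ_m.
Σt_1 = 21.408 km; Σt_2 = 28.18 km; Σ(ρt)_1 = 57200.4884; Σ(ρt)_2 = 74817.9 (in km·kg m⁻³).
e = (21.408 − 28.18) − (57200.4884 − 74817.9) / 3347 = −1.51 km.

−1.51 km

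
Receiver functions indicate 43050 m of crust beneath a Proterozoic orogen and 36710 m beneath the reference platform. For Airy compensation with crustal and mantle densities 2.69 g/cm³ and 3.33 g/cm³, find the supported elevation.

Excess crust Δ = 43050 m − 36710 m = 6340 m, split between elevation h and root r with h + r = Δ.
Airy balance ρ_c h = (ρ_m − ρ_c) r gives r = h ρ_c/(ρ_m − ρ_c), so h (1 + ρ_c/(ρ_m − ρ_c)) = Δ, i.e. h = Δ (ρ_m − ρ_c)/ρ_m.
h = 6340 m × 0.64/3.33 = 1220 m.

1220 m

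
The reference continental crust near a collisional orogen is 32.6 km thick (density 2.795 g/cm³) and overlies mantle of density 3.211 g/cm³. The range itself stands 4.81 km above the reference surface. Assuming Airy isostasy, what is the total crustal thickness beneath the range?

Root depth r = h ρ_c / (ρ_m − ρ_c) = 4.81 km × 2.795 / 0.416 = 32.32 km.
Total thickness = T + h + r = 32.6 km + 4.81 km + 32.32 km = 69.7 km.

69.7 km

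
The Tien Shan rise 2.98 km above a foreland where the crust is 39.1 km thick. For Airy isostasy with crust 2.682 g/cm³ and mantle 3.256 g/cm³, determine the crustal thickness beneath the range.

56 km

Root depth r = h ρ_c / (ρ_m − ρ_c) = 2.98 km × 2.682 / 0.574 = 13.92 km.
Total thickness = T + h + r = 39.1 km + 2.98 km + 13.92 km = 56 km.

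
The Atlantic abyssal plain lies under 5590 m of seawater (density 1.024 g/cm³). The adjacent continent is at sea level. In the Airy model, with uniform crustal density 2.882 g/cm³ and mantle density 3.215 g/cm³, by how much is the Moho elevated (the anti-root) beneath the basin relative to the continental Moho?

By Archimedes' principle applied to the lithosphere: replacing crust with seawater at the top is compensated by replacing crust with mantle at the base: d (ρ_c − ρ_w) = a (ρ_m − ρ_c).
a = d (ρ_c − ρ_w)/(ρ_m − ρ_c) = 5590 m × 1.858/0.333 = 31200 m.

31200 m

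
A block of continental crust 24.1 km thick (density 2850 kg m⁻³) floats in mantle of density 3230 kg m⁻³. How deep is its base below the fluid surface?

21.3 km

Draft d = t ρ_obj/ρ_fluid = 24.1 km × 2850/3230 = 21.3 km.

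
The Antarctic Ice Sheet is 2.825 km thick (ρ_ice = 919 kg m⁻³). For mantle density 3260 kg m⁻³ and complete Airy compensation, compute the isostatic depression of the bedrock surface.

Balancing pressure at the compensation depth: the ice load ρ_ice t is balanced by mantle displaced below, ρ_m s.
s = t ρ_ice / ρ_m = 2.825 km × 919/3260 = 0.796 km.

0.796 km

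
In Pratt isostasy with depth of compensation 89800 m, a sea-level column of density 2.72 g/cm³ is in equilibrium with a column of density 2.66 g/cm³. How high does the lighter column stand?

ρ_ref D = ρ (D + h) → h = D (ρ_ref − ρ)/ρ.
h = 89800 m × (2.72 − 2.66)/2.66 = 2030 m.

2030 m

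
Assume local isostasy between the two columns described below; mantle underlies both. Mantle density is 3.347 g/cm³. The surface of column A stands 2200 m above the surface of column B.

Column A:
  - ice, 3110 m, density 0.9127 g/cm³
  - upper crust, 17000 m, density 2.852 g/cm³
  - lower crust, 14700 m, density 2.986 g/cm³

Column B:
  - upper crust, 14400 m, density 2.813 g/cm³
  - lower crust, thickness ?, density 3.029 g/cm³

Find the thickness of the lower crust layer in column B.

Take the compensation level at the base of the deeper column (depth z_c below the surface of column A) and equate Σ ρ_i t_i down to z_c; mantle fills any gap and the z_c terms cancel.
Column A: 3110×0.9127 + 17000×2.852 + 14700×2.986 + (z_c − 34810)×3.347
Column B: 2200×0 + 14400×2.813 + x×3.029 + (z_c − 2200 − 14400 − x)×3.347
The z_c×3.347 term appears on both sides and cancels. Collect the known terms of each column as K = Σ(ρt)_known − 3.347 × (depth of known layers): K_A = 95216.697 − 3.347×34810 = −21292.373; K_B = 40507.2 − 3.347×(2200 + 14400) = −15053.
Balance: K_A = K_B − x×(3.347 − 3.029), so x = (K_B − K_A)/(3.347 − 3.029) = 6239.37/0.318 = 19600 m.

19600 m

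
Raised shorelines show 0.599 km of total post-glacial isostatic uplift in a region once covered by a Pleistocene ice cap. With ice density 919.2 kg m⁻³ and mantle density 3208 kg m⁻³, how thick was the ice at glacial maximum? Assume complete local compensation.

u = t ρ_ice/ρ_m → t = u ρ_m/ρ_ice = 0.599 km × 3208/919.2 = 2.09 km.

2.09 km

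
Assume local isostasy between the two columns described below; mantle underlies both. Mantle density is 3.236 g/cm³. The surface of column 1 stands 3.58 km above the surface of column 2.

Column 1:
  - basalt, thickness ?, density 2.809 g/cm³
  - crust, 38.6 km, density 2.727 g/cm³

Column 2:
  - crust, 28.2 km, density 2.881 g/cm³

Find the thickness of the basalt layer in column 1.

4.56 km

Take the compensation level at the base of the deeper column (depth z_c below the surface of column 1) and equate Σ ρ_i t_i down to z_c; mantle fills any gap and the z_c terms cancel.
Column 1: x×2.809 + 38.6×2.727 + (z_c − 38.6 − x)×3.236
Column 2: 3.58×0 + 28.2×2.881 + (z_c − 3.58 − 28.2)×3.236
The z_c×3.236 term appears on both sides and cancels. Collect the known terms of each column as K = Σ(ρt)_known − 3.236 × (depth of known layers): K_1 = 105.2622 − 3.236×38.6 = −19.6474; K_2 = 81.2442 − 3.236×(3.58 + 28.2) = −21.59588.
Balance: K_1 − x×(3.236 − 2.809) = K_2, so x = (K_1 − K_2)/(3.236 − 2.809) = 1.94848/0.427 = 4.56 km.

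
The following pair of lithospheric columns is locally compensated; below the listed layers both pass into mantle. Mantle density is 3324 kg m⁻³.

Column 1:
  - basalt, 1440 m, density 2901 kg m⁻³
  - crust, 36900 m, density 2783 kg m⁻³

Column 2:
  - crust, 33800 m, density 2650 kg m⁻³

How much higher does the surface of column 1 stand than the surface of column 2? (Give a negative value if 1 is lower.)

For any compensation level in the mantle, the mantle terms cancel and isostasy reduces to e = (Σt_1 − Σt_2) − (Σ(ρt)_1 − Σ(ρt)_2) / ρ_m.
Σt_1 = 38340 m; Σt_2 = 33800 m; Σ(ρt)_1 = 106870140; Σ(ρt)_2 = 89570000 (in m·kg m⁻³).
e = (38340 − 33800) − (106870140 − 89570000) / 3324 = −665 m.

−665 m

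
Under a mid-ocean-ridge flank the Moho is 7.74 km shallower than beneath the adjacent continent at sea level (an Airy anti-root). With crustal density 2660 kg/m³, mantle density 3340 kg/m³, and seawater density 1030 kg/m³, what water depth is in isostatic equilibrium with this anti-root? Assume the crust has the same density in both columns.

3.23 km

Replacing a thickness d of crust by seawater at the top must be balanced by replacing crust with mantle at the base: d (ρ_c − ρ_w) = a (ρ_m − ρ_c).
d = a (ρ_m − ρ_c)/(ρ_c − ρ_w) = 7.74 km × 680/1630 = 3.23 km.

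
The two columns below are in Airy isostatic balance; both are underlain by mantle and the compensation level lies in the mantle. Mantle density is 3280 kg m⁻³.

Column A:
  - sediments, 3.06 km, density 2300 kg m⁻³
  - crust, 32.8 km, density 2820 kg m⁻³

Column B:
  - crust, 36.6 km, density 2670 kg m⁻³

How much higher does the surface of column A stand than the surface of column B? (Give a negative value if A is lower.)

For any compensation level in the mantle, the mantle terms cancel and isostasy reduces to e = (Σt_A − Σt_B) − (Σ(ρt)_A − Σ(ρt)_B) / ρ_m.
Σt_A = 35.86 km; Σt_B = 36.6 km; Σ(ρt)_A = 99534; Σ(ρt)_B = 97722 (in km·kg m⁻³).
e = (35.86 − 36.6) − (99534 − 97722) / 3280 = −1.29 km.

−1.29 km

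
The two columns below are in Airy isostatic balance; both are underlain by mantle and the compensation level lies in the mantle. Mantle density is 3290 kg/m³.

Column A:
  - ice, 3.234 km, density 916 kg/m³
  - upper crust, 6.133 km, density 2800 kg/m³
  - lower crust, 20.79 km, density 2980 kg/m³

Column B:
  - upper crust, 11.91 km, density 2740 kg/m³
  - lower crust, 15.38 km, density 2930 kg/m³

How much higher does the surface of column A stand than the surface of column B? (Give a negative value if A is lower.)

For any compensation level in the mantle, the mantle terms cancel and isostasy reduces to e = (Σt_A − Σt_B) − (Σ(ρt)_A − Σ(ρt)_B) / ρ_m.
Σt_A = 30.157 km; Σt_B = 27.29 km; Σ(ρt)_A = 82088.944; Σ(ρt)_B = 77696.8 (in km·kg/m³).
e = (30.157 − 27.29) − (82088.944 − 77696.8) / 3290 = 1.53 km.

1.53 km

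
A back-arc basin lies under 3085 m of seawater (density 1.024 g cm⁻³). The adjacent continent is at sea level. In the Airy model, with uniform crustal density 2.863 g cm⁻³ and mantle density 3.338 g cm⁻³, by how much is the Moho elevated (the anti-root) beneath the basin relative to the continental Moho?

By Archimedes' principle applied to the lithosphere: replacing crust with seawater at the top is compensated by replacing crust with mantle at the base: d (ρ_c − ρ_w) = a (ρ_m − ρ_c).
a = d (ρ_c − ρ_w)/(ρ_m − ρ_c) = 3085 m × 1.839/0.475 = 11900 m.

11900 m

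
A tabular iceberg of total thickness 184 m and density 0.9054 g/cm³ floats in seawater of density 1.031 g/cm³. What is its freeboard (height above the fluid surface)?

22.4 m

Floating equilibrium: submerged depth d = t ρ_obj/ρ_fluid = 184 m × 0.9054/1.031 = 161.6 m.
Freeboard = t − d = 184 m − 161.6 m = 22.4 m.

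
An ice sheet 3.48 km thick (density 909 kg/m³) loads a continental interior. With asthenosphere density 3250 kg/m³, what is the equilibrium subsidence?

In Airy isostatic equilibrium: the ice load ρ_ice t is balanced by mantle displaced below, ρ_m s.
s = t ρ_ice / ρ_m = 3.48 km × 909/3250 = 0.973 km.

0.973 km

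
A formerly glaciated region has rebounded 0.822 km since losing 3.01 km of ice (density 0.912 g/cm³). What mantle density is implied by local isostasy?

ρ_m = ρ_ice t / u = 0.912 × 3.01 km/0.822 km = 3.34 g/cm³.

3.34 g/cm³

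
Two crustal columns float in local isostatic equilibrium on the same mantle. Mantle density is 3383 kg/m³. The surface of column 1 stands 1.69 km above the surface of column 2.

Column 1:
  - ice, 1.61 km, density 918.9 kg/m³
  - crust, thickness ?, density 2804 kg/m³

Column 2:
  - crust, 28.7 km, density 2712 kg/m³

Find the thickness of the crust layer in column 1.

Take the compensation level at the base of the deeper column (depth z_c below the surface of column 1) and equate Σ ρ_i t_i down to z_c; mantle fills any gap and the z_c terms cancel.
Column 1: 1.61×918.9 + x×2804 + (z_c − 1.61 − x)×3383
Column 2: 1.69×0 + 28.7×2712 + (z_c − 1.69 − 28.7)×3383
The z_c×3383 term appears on both sides and cancels. Collect the known terms of each column as K = Σ(ρt)_known − 3383 × (depth of known layers): K_1 = 1479.429 − 3383×1.61 = −3967.201; K_2 = 77834.4 − 3383×(1.69 + 28.7) = −24974.97.
Balance: K_1 − x×(3383 − 2804) = K_2, so x = (K_1 − K_2)/(3383 − 2804) = 21007.8/579 = 36.3 km.

36.3 km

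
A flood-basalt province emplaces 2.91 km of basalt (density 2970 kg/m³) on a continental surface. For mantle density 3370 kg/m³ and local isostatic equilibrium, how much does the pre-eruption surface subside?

Subaerial loading: s = t ρ_load / ρ_m.
s = 2.91 km × 2970/3370 = 2.56 km.

2.56 km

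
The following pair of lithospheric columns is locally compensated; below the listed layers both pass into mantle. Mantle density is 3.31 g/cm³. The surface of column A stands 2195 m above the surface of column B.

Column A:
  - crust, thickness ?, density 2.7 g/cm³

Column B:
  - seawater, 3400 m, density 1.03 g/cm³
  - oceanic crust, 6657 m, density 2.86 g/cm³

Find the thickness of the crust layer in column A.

29500 m

Take the compensation level at the base of the deeper column (depth z_c below the surface of column A) and equate Σ ρ_i t_i down to z_c; mantle fills any gap and the z_c terms cancel.
Column A: x×2.7 + (z_c − 0 − x)×3.31
Column B: 2195×0 + 3400×1.03 + 6657×2.86 + (z_c − 2195 − 10057)×3.31
The z_c×3.31 term appears on both sides and cancels. Collect the known terms of each column as K = Σ(ρt)_known − 3.31 × (depth of known layers): K_A = 0 − 3.31×0 = 0; K_B = 22541.02 − 3.31×(2195 + 10057) = −18013.1.
Balance: K_A − x×(3.31 − 2.7) = K_B, so x = (K_A − K_B)/(3.31 − 2.7) = 18013.1/0.61 = 29500 m.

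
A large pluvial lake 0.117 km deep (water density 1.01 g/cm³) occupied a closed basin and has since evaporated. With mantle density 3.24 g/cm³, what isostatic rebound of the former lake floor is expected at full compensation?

0.0365 km

u = d ρ_w/ρ_m = 0.117 km × 1.01/3.24 = 0.0365 km.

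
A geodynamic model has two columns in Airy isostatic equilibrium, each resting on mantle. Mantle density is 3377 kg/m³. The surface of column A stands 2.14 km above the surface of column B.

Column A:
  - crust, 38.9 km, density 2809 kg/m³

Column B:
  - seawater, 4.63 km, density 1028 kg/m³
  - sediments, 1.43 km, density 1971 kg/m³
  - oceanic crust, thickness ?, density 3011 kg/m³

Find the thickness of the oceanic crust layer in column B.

5.42 km

Take the compensation level at the base of the deeper column (depth z_c below the surface of column A) and equate Σ ρ_i t_i down to z_c; mantle fills any gap and the z_c terms cancel.
Column A: 38.9×2809 + (z_c − 38.9)×3377
Column B: 2.14×0 + 4.63×1028 + 1.43×1971 + x×3011 + (z_c − 2.14 − 6.06 − x)×3377
The z_c×3377 term appears on both sides and cancels. Collect the known terms of each column as K = Σ(ρt)_known − 3377 × (depth of known layers): K_A = 109270.1 − 3377×38.9 = −22095.2; K_B = 7578.17 − 3377×(2.14 + 6.06) = −20113.23.
Balance: K_A = K_B − x×(3377 − 3011), so x = (K_B − K_A)/(3377 − 3011) = 1981.97/366 = 5.42 km.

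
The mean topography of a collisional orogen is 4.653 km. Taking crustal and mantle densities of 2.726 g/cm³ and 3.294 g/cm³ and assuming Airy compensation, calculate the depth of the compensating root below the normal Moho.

22.3 km

By Archimedes' principle applied to the lithosphere: the weight of the topography is balanced by the buoyancy of the root, ρ_c h = (ρ_m − ρ_c) r.
r = h · ρ_c / (ρ_m − ρ_c) = 4.653 km × 2.726 / (3.294 − 2.726) = 22.3 km.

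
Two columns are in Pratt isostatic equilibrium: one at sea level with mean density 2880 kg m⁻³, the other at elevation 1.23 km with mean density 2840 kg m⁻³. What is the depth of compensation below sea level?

87.3 km

ρ_ref D = ρ (D + h) → D (ρ_ref − ρ) = ρ h.
D = ρ h/(ρ_ref − ρ) = 2840 × 1.23 km/(2880 − 2840) = 87.3 km.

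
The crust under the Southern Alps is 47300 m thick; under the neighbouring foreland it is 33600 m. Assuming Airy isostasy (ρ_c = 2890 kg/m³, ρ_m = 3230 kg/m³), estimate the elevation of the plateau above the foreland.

1440 m

Excess crust Δ = 47300 m − 33600 m = 13700 m, split between elevation h and root r with h + r = Δ.
Airy balance ρ_c h = (ρ_m − ρ_c) r gives r = h ρ_c/(ρ_m − ρ_c), so h (1 + ρ_c/(ρ_m − ρ_c)) = Δ, i.e. h = Δ (ρ_m − ρ_c)/ρ_m.
h = 13700 m × 340/3230 = 1440 m.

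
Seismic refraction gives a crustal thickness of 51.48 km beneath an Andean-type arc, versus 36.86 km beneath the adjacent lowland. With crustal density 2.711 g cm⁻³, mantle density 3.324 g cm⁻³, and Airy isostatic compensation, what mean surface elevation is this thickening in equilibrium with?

Excess crust Δ = 51.48 km − 36.86 km = 14.62 km, split between elevation h and root r with h + r = Δ.
Airy balance ρ_c h = (ρ_m − ρ_c) r gives r = h ρ_c/(ρ_m − ρ_c), so h (1 + ρ_c/(ρ_m − ρ_c)) = Δ, i.e. h = Δ (ρ_m − ρ_c)/ρ_m.
h = 14.62 km × 0.613/3.324 = 2.7 km.

2.7 km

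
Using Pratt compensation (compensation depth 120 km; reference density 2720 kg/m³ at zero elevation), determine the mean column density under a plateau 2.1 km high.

2670 kg/m³

Pratt balance: ρ_ref D = ρ (D + h).
ρ = ρ_ref D/(D + h) = 2720 × 120 km/(120 km + 2.1 km) = 2670 kg/m³.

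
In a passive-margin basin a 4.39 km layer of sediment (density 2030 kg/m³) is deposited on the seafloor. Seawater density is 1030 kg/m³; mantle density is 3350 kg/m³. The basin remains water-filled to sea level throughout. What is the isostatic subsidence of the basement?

1.89 km

Submarine loading: the sediment displaces seawater, and the subsidence is in turn flooded, so s (ρ_m − ρ_w) = t (ρ_sed − ρ_w).
s = 4.39 km × (2030 − 1030) / (3350 − 1030) = 1.89 km.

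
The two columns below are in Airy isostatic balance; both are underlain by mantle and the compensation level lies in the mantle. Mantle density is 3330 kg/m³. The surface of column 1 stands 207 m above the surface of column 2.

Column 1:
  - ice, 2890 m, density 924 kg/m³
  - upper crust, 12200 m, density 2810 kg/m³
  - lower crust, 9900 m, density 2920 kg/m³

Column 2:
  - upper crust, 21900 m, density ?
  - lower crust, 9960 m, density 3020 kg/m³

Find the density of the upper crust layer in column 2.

2710 kg/m³

Take the compensation level at the base of the deeper column (depth z_c below the surface of column 1) and equate Σ ρ_i t_i down to z_c; mantle fills any gap and the z_c terms cancel.
Column 1: 2890×924 + 12200×2810 + 9900×2920 + (z_c − 24990)×3330
Column 2: 207×0 + 21900×ρ + 9960×3020 + (z_c − 207 − 31860)×3330
The z_c×3330 term appears on both sides and cancels. Collect the known terms of each column as K = Σ(ρt)_known − 3330 × (depth of known layers): K_1 = 65860360 − 3330×24990 = −17356340; K_2 = 30079200 − 3330×(207 + 31860) = −76703910.
Balance: K_1 = K_2 + 21900×ρ, so ρ = (K_1 − K_2)/21900 = 59347600/21900 = 2710 kg/m³.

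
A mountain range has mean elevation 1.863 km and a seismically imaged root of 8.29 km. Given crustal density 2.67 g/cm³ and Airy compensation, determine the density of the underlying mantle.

Airy balance: ρ_c h = (ρ_m − ρ_c) r → ρ_m = ρ_c (1 + h/r).
ρ_m = 2.67 × (1 + 1.863 km/8.29 km) = 3.27 g/cm³.

3.27 g/cm³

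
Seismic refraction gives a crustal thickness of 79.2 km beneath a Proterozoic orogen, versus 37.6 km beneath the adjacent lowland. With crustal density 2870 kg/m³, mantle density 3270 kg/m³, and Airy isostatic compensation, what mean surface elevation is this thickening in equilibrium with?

Excess crust Δ = 79.2 km − 37.6 km = 41.6 km, split between elevation h and root r with h + r = Δ.
Airy balance ρ_c h = (ρ_m − ρ_c) r gives r = h ρ_c/(ρ_m − ρ_c), so h (1 + ρ_c/(ρ_m − ρ_c)) = Δ, i.e. h = Δ (ρ_m − ρ_c)/ρ_m.
h = 41.6 km × 400/3270 = 5.09 km.

5.09 km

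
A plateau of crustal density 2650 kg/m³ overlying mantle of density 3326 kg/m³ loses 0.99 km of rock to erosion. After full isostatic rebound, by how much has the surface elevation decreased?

0.201 km

Rebound u = e ρ_c/ρ_m = 0.99 km × 2650/3326 = 0.7888 km.
Net surface drop = e − u = 0.99 km − 0.7888 km = e (ρ_m − ρ_c)/ρ_m = 0.201 km.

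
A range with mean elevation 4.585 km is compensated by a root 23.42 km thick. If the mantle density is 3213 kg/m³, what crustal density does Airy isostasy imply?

ρ_c h = (ρ_m − ρ_c) r → ρ_c (h + r) = ρ_m r → ρ_c = ρ_m r / (h + r).
ρ_c = 3213 × 23.42 km / (4.585 km + 23.42 km) = 2690 kg/m³.

2690 kg/m³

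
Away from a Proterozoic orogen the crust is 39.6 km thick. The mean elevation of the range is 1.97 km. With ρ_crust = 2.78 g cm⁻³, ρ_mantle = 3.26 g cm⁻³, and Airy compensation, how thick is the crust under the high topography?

53 km

Root depth r = h ρ_c / (ρ_m − ρ_c) = 1.97 km × 2.78 / 0.48 = 11.41 km.
Total thickness = T + h + r = 39.6 km + 1.97 km + 11.41 km = 53 km.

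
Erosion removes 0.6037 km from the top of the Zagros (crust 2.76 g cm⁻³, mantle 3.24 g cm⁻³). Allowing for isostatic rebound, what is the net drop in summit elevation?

0.0894 km

Rebound u = e ρ_c/ρ_m = 0.6037 km × 2.76/3.24 = 0.5143 km.
Net surface drop = e − u = 0.6037 km − 0.5143 km = e (ρ_m − ρ_c)/ρ_m = 0.0894 km.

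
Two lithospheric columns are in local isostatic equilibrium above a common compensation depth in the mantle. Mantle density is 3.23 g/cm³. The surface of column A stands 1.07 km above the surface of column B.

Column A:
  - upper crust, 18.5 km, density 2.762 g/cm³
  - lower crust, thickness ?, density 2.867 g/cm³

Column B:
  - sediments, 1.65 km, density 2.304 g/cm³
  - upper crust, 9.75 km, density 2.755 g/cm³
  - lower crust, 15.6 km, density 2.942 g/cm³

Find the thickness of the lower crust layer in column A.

15 km

Take the compensation level at the base of the deeper column (depth z_c below the surface of column A) and equate Σ ρ_i t_i down to z_c; mantle fills any gap and the z_c terms cancel.
Column A: 18.5×2.762 + x×2.867 + (z_c − 18.5 − x)×3.23
Column B: 1.07×0 + 1.65×2.304 + 9.75×2.755 + 15.6×2.942 + (z_c − 1.07 − 27)×3.23
The z_c×3.23 term appears on both sides and cancels. Collect the known terms of each column as K = Σ(ρt)_known − 3.23 × (depth of known layers): K_A = 51.097 − 3.23×18.5 = −8.658; K_B = 76.55805 − 3.23×(1.07 + 27) = −14.10805.
Balance: K_A − x×(3.23 − 2.867) = K_B, so x = (K_A − K_B)/(3.23 − 2.867) = 5.45005/0.363 = 15 km.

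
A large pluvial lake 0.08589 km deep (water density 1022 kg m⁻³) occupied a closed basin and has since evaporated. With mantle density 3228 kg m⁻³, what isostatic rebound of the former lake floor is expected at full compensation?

0.0272 km

u = d ρ_w/ρ_m = 0.08589 km × 1022/3228 = 0.0272 km.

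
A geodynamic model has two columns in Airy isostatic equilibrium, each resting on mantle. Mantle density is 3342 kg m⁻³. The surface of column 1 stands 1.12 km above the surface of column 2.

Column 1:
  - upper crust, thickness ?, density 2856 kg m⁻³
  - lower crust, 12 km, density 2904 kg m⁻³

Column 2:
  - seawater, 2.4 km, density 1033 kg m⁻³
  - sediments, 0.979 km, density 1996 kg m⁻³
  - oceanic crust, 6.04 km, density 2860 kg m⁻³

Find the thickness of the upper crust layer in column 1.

17 km

Take the compensation level at the base of the deeper column (depth z_c below the surface of column 1) and equate Σ ρ_i t_i down to z_c; mantle fills any gap and the z_c terms cancel.
Column 1: x×2856 + 12×2904 + (z_c − 12 − x)×3342
Column 2: 1.12×0 + 2.4×1033 + 0.979×1996 + 6.04×2860 + (z_c − 1.12 − 9.419)×3342
The z_c×3342 term appears on both sides and cancels. Collect the known terms of each column as K = Σ(ρt)_known − 3342 × (depth of known layers): K_1 = 34848 − 3342×12 = −5256; K_2 = 21707.684 − 3342×(1.12 + 9.419) = −13513.654.
Balance: K_1 − x×(3342 − 2856) = K_2, so x = (K_1 − K_2)/(3342 − 2856) = 8257.65/486 = 17 km.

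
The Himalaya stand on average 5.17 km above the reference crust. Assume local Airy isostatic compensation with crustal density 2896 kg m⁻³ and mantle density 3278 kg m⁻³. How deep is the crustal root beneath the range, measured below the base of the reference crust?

39.2 km

By Archimedes' principle applied to the lithosphere: the weight of the topography is balanced by the buoyancy of the root, ρ_c h = (ρ_m − ρ_c) r.
r = h · ρ_c / (ρ_m − ρ_c) = 5.17 km × 2896 / (3278 − 2896) = 39.2 km.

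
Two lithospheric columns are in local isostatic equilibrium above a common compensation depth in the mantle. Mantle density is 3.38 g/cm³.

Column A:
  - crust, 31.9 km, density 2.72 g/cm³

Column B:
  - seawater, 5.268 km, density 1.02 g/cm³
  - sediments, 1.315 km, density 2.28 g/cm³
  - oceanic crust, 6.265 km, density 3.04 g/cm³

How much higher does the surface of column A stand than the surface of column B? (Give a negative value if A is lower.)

1.49 km

For any compensation level in the mantle, the mantle terms cancel and isostasy reduces to e = (Σt_A − Σt_B) − (Σ(ρt)_A − Σ(ρt)_B) / ρ_m.
Σt_A = 31.9 km; Σt_B = 12.848 km; Σ(ρt)_A = 86.768; Σ(ρt)_B = 27.41716 (in km·g/cm³).
e = (31.9 − 12.848) − (86.768 − 27.41716) / 3.38 = 1.49 km.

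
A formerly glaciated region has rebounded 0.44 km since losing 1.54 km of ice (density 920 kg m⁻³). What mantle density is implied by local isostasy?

ρ_m = ρ_ice t / u = 920 × 1.54 km/0.44 km = 3220 kg m⁻³.

3220 kg m⁻³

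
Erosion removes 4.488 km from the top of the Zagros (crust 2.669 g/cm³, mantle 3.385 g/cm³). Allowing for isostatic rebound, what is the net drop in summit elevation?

Rebound u = e ρ_c/ρ_m = 4.488 km × 2.669/3.385 = 3.539 km.
Net surface drop = e − u = 4.488 km − 3.539 km = e (ρ_m − ρ_c)/ρ_m = 0.949 km.

0.949 km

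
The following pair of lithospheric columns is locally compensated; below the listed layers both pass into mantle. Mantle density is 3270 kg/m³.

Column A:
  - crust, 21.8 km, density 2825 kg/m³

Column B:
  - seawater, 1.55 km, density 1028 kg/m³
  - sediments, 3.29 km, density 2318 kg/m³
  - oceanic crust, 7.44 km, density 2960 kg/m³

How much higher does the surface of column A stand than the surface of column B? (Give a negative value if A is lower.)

0.241 km

For any compensation level in the mantle, the mantle terms cancel and isostasy reduces to e = (Σt_A − Σt_B) − (Σ(ρt)_A − Σ(ρt)_B) / ρ_m.
Σt_A = 21.8 km; Σt_B = 12.28 km; Σ(ρt)_A = 61585; Σ(ρt)_B = 31242.02 (in km·kg/m³).
e = (21.8 − 12.28) − (61585 − 31242.02) / 3270 = 0.241 km.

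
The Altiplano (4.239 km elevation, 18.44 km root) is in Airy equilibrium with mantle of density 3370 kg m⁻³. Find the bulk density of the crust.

2740 kg m⁻³

ρ_c h = (ρ_m − ρ_c) r → ρ_c (h + r) = ρ_m r → ρ_c = ρ_m r / (h + r).
ρ_c = 3370 × 18.44 km / (4.239 km + 18.44 km) = 2740 kg m⁻³.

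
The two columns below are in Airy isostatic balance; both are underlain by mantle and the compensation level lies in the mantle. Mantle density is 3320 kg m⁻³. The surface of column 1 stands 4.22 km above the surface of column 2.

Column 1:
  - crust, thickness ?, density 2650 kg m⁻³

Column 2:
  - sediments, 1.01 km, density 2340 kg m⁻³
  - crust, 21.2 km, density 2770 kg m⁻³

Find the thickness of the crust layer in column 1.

Take the compensation level at the base of the deeper column (depth z_c below the surface of column 1) and equate Σ ρ_i t_i down to z_c; mantle fills any gap and the z_c terms cancel.
Column 1: x×2650 + (z_c − 0 − x)×3320
Column 2: 4.22×0 + 1.01×2340 + 21.2×2770 + (z_c − 4.22 − 22.21)×3320
The z_c×3320 term appears on both sides and cancels. Collect the known terms of each column as K = Σ(ρt)_known − 3320 × (depth of known layers): K_1 = 0 − 3320×0 = 0; K_2 = 61087.4 − 3320×(4.22 + 22.21) = −26660.2.
Balance: K_1 − x×(3320 − 2650) = K_2, so x = (K_1 − K_2)/(3320 − 2650) = 26660.2/670 = 39.8 km.

39.8 km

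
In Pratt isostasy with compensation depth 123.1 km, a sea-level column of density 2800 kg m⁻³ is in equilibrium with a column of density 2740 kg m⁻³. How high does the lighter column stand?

ρ_ref D = ρ (D + h) → h = D (ρ_ref − ρ)/ρ.
h = 123.1 km × (2800 − 2740)/2740 = 2.7 km.

2.7 km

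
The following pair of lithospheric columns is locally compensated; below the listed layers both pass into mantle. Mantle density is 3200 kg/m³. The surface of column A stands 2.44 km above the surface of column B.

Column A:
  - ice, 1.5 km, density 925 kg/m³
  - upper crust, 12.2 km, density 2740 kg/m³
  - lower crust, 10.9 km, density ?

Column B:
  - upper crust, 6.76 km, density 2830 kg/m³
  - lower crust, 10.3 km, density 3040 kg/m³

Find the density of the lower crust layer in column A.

2930 kg/m³

Take the compensation level at the base of the deeper column (depth z_c below the surface of column A) and equate Σ ρ_i t_i down to z_c; mantle fills any gap and the z_c terms cancel.
Column A: 1.5×925 + 12.2×2740 + 10.9×ρ + (z_c − 24.6)×3200
Column B: 2.44×0 + 6.76×2830 + 10.3×3040 + (z_c − 2.44 − 17.06)×3200
The z_c×3200 term appears on both sides and cancels. Collect the known terms of each column as K = Σ(ρt)_known − 3200 × (depth of known layers): K_A = 34815.5 − 3200×24.6 = −43904.5; K_B = 50442.8 − 3200×(2.44 + 17.06) = −11957.2.
Balance: K_A + 10.9×ρ = K_B, so ρ = (K_B − K_A)/10.9 = 31947.3/10.9 = 2930 kg/m³.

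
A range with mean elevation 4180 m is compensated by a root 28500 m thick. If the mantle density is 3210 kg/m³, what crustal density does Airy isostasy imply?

ρ_c h = (ρ_m − ρ_c) r → ρ_c (h + r) = ρ_m r → ρ_c = ρ_m r / (h + r).
ρ_c = 3210 × 28500 m / (4180 m + 28500 m) = 2800 kg/m³.

2800 kg/m³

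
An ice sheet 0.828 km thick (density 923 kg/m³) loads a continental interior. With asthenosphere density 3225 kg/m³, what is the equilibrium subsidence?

0.237 km

Isostatic balance requires: the ice load ρ_ice t is balanced by mantle displaced below, ρ_m s.
s = t ρ_ice / ρ_m = 0.828 km × 923/3225 = 0.237 km.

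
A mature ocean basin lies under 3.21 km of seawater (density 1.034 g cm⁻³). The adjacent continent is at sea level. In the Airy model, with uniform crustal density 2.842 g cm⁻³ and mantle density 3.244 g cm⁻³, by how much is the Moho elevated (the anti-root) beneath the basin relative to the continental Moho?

Balancing pressure at the compensation depth: replacing crust with seawater at the top is compensated by replacing crust with mantle at the base: d (ρ_c − ρ_w) = a (ρ_m − ρ_c).
a = d (ρ_c − ρ_w)/(ρ_m − ρ_c) = 3.21 km × 1.808/0.402 = 14.4 km.

14.4 km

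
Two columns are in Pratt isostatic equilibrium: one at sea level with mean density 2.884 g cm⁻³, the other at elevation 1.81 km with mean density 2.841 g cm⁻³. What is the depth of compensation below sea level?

ρ_ref D = ρ (D + h) → D (ρ_ref − ρ) = ρ h.
D = ρ h/(ρ_ref − ρ) = 2.841 × 1.81 km/(2.884 − 2.841) = 120 km.

120 km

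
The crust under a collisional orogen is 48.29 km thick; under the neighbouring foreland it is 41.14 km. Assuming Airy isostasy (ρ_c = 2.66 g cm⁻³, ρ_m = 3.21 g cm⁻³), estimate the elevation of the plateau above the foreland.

1.23 km

Excess crust Δ = 48.29 km − 41.14 km = 7.15 km, split between elevation h and root r with h + r = Δ.
Airy balance ρ_c h = (ρ_m − ρ_c) r gives r = h ρ_c/(ρ_m − ρ_c), so h (1 + ρ_c/(ρ_m − ρ_c)) = Δ, i.e. h = Δ (ρ_m − ρ_c)/ρ_m.
h = 7.15 km × 0.55/3.21 = 1.23 km.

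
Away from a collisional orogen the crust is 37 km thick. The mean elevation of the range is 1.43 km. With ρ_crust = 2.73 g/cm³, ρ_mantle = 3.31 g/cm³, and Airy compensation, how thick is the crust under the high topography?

45.2 km

Root depth r = h ρ_c / (ρ_m − ρ_c) = 1.43 km × 2.73 / 0.58 = 6.731 km.
Total thickness = T + h + r = 37 km + 1.43 km + 6.731 km = 45.2 km.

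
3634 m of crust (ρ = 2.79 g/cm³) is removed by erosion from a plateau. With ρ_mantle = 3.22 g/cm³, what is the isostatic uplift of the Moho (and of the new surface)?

Unloading: uplift u = e ρ_c/ρ_m = 3634 m × 2.79/3.22 = 3150 m.

3150 m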